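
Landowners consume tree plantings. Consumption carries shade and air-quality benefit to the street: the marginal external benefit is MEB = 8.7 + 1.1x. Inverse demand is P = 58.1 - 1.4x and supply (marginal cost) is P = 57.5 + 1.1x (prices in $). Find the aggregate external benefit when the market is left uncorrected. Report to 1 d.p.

Market equilibrium (private): 57.5 + 1.1x = 58.1 - 1.4x → x_m = 0.2400.
Total external benefit = ∫₀^{x_m} (8.7 + 1.1x) dx = 8.7×0.2400 + ½×1.1×0.2400² = 2.1197.

$2.1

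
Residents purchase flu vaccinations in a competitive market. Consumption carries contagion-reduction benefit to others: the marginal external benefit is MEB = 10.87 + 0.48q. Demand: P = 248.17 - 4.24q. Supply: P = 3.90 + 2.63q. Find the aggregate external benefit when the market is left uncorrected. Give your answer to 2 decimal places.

689.91

Market equilibrium (private): 3.90 + 2.63q = 248.17 - 4.24q → q_m = 35.5560.
Total external benefit = ∫₀^{q_m} (10.87 + 0.48q) dq = 10.87×35.5560 + ½×0.48×35.5560² = 689.9087.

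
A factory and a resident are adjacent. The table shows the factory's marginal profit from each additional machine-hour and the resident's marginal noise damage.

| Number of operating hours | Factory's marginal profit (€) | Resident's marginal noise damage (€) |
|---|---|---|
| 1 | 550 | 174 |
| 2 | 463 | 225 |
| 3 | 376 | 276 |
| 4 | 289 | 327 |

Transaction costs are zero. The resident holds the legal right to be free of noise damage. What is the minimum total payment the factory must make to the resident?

Efficient level: marginal profit ≥ marginal noise damage through level 3, so k* = 3.
With the resident holding the right, the factory must at least compensate total damage at k*: 174 + 225 + 276 = 675.

€675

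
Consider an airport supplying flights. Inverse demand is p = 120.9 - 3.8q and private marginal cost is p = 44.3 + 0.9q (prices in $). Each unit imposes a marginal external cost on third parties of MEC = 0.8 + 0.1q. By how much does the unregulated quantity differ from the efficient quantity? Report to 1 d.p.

0.5 units

Market equilibrium (private): 44.3 + 0.9q = 120.9 - 3.8q → q_m = 16.2979.
Social marginal cost = private MC + MEC = 45.1 + q.
Set SMC = demand: 45.1 + q = 120.9 - 3.8q → q* = 15.7917.
Gap = |16.2979 − 15.7917| = 0.5062.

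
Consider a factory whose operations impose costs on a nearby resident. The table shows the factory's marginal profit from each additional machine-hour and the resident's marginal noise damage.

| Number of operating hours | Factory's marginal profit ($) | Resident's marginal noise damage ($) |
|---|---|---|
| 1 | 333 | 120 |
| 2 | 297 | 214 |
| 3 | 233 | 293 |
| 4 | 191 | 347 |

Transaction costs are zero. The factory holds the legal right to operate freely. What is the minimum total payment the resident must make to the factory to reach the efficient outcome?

Left alone the factory would choose level 4 (marginal profit stays positive).
Efficient level: k* = 2 (marginal profit ≥ marginal noise damage through 2).
The resident must at least cover the factory's forgone profit from cutting 4→2: 233 + 191 = 424.

$424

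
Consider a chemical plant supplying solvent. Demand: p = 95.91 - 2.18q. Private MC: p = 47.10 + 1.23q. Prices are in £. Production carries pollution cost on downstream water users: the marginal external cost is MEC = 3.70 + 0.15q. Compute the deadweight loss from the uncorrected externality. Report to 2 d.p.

DWL = £4.80

Market equilibrium (private): 47.10 + 1.23q = 95.91 - 2.18q → q_m = 14.3138.
Social marginal cost = private MC + MEC = 50.80 + 1.38q.
Set SMC = demand: 50.80 + 1.38q = 95.91 - 2.18q → q* = 12.6713.
The loss is the area between SMC and demand from q* to q_m; with linear curves that's a triangle of height MEC(q_m).
DWL = ½ × 1.6425 × 5.8471 = 4.8019.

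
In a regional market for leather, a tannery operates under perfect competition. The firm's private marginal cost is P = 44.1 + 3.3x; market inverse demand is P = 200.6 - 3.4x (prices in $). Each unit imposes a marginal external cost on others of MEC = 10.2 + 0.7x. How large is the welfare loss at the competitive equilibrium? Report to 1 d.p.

DWL = $47.6

Market equilibrium (private): 44.1 + 3.3x = 200.6 - 3.4x → x_m = 23.3582.
Social marginal cost = private MC + MEC = 54.3 + 4.0x.
Set SMC = demand: 54.3 + 4.0x = 200.6 - 3.4x → x* = 19.7703.
The welfare-loss triangle has base |x_m − x*| and height MEC(x_m) (the vertical gap between SMC and demand is zero at x* and MEC at x_m).
DWL = ½ × 3.5879 × 26.5507 = 47.6306.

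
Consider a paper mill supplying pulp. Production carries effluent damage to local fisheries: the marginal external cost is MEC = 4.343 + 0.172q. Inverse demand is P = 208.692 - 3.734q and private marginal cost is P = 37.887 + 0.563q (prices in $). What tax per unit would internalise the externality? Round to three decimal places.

tax = $10.750 per unit

Social marginal cost = private MC + MEC = 42.230 + 0.735q.
Set SMC = demand: 42.230 + 0.735q = 208.692 - 3.734q → q* = 37.2482.
The Pigouvian tax equals MEC at q*: 4.343 + 0.172×37.2482 = 10.7497.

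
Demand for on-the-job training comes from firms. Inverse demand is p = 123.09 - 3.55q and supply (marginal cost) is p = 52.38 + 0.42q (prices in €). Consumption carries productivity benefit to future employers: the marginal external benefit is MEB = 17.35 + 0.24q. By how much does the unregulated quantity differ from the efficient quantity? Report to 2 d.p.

5.80 units

Market equilibrium (private): 52.38 + 0.42q = 123.09 - 3.55q → q_m = 17.8111.
Social marginal benefit = demand + MEB = 140.44 - 3.31q.
Set SMB = MC: 140.44 - 3.31q = 52.38 + 0.42q → q* = 23.6086.
Gap = |17.8111 − 23.6086| = 5.7975.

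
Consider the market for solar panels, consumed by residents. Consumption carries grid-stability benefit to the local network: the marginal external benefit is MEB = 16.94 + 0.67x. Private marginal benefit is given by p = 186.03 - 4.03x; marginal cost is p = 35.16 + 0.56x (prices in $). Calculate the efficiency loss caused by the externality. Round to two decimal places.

Market equilibrium (private): 35.16 + 0.56x = 186.03 - 4.03x → x_m = 32.8693.
Social marginal benefit = demand + MEB = 202.97 - 3.36x.
Set SMB = MC: 202.97 - 3.36x = 35.16 + 0.56x → x* = 42.8087.
Height of the DWL triangle at x_m is SMB(x_m) − MC(x_m) = MEB(x_m) = 38.9624.
DWL = ½ × 9.9394 × 38.9624 = 193.6314.

DWL = $193.63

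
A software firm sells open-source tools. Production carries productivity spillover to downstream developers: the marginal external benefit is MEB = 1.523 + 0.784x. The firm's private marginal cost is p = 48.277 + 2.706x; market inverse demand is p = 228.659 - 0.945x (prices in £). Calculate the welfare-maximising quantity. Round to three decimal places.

Social marginal cost = private MC − MEB = 46.754 + 1.922x.
Set SMC = demand: 46.754 + 1.922x = 228.659 - 0.945x → x* = 63.4479.

x* = 63.448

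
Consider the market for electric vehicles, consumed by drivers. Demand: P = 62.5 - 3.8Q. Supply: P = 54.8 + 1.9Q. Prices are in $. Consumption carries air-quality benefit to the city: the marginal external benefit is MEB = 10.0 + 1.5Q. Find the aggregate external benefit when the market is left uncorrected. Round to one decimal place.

Market equilibrium (private): 54.8 + 1.9Q = 62.5 - 3.8Q → Q_m = 1.3509.
Total external benefit = ∫₀^{Q_m} (10.0 + 1.5Q) dQ = 10.0×1.3509 + ½×1.5×1.3509² = 14.8777.

$14.9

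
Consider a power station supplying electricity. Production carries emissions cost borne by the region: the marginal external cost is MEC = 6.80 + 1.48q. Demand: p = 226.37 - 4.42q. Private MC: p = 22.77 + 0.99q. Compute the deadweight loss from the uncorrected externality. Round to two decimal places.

DWL = 283.46

Market equilibrium (private): 22.77 + 0.99q = 226.37 - 4.42q → q_m = 37.6340.
Social marginal cost = private MC + MEC = 29.57 + 2.47q.
Set SMC = demand: 29.57 + 2.47q = 226.37 - 4.42q → q* = 28.5631.
Height of the DWL triangle at q_m is SMC(q_m) − demand(q_m) = MEC(q_m) = 62.4983.
DWL = ½ × 9.0709 × 62.4983 = 283.4579.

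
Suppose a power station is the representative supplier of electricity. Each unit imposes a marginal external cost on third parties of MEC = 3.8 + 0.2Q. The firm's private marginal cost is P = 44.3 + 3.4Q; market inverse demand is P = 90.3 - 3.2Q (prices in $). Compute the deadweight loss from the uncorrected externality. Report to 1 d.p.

Market equilibrium (private): 44.3 + 3.4Q = 90.3 - 3.2Q → Q_m = 6.9697.
Social marginal cost = private MC + MEC = 48.1 + 3.6Q.
Set SMC = demand: 48.1 + 3.6Q = 90.3 - 3.2Q → Q* = 6.2059.
The welfare-loss triangle has base |Q_m − Q*| and height MEC(Q_m) (the vertical gap between SMC and demand is zero at Q* and MEC at Q_m).
DWL = ½ × 0.7638 × 5.1939 = 1.9836.

DWL = $2.0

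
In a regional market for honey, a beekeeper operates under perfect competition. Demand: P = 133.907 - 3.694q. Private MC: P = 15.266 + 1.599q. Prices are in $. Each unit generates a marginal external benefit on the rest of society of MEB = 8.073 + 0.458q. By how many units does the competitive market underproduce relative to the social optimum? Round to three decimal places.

3.793 units

Market equilibrium (private): 15.266 + 1.599q = 133.907 - 3.694q → q_m = 22.4147.
Social marginal cost = private MC − MEB = 7.193 + 1.141q.
Set SMC = demand: 7.193 + 1.141q = 133.907 - 3.694q → q* = 26.2077.
Gap = |22.4147 − 26.2077| = 3.7930.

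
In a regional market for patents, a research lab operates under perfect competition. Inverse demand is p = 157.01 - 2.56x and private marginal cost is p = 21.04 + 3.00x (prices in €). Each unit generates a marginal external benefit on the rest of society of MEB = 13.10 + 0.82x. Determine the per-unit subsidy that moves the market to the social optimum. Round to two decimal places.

subsidy = €38.89 per unit

Social marginal cost = private MC − MEB = 7.94 + 2.18x.
Set SMC = demand: 7.94 + 2.18x = 157.01 - 2.56x → x* = 31.4494.
The Pigouvian subsidy equals MEB at x*: 13.10 + 0.82×31.4494 = 38.8885.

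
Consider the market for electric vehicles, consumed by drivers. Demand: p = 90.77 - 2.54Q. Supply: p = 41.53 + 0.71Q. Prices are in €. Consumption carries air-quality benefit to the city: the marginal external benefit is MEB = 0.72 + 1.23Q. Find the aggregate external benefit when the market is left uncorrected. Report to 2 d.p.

Market equilibrium (private): 41.53 + 0.71Q = 90.77 - 2.54Q → Q_m = 15.1508.
Total external benefit = ∫₀^{Q_m} (0.72 + 1.23Q) dQ = 0.72×15.1508 + ½×1.23×15.1508² = 152.0798.

€152.08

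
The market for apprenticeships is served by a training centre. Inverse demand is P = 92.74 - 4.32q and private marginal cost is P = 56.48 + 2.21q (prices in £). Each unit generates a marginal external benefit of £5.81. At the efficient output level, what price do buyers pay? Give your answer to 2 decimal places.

P = £64.91

Social marginal cost = private MC − MEB = 50.67 + 2.21q.
Set SMC = demand: 50.67 + 2.21q = 92.74 - 4.32q → q* = 6.4426.
Consumer price on the demand curve at q*: 92.74 − 4.32×6.4426 = 64.9080.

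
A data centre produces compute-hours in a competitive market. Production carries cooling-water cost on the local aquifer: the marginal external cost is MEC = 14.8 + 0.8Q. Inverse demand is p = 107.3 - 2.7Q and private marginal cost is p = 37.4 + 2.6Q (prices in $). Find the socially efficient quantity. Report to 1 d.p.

Q* = 9.0

Social marginal cost = private MC + MEC = 52.2 + 3.4Q.
Set SMC = demand: 52.2 + 3.4Q = 107.3 - 2.7Q → Q* = 9.0328.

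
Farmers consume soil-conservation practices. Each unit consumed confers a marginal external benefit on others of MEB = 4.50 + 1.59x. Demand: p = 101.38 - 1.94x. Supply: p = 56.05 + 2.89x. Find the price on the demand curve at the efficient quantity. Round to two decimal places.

Social marginal benefit = demand + MEB = 105.88 - 0.35x.
Set SMB = MC: 105.88 - 0.35x = 56.05 + 2.89x → x* = 15.3796.
Consumer price on the demand curve at x*: 101.38 − 1.94×15.3796 = 71.5436.

P = 71.54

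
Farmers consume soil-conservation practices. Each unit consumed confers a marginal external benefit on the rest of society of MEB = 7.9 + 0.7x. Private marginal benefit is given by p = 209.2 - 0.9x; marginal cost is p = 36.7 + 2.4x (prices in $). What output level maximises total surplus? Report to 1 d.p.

x* = 69.4

Social marginal benefit = demand + MEB = 217.1 - 0.2x.
Set SMB = MC: 217.1 - 0.2x = 36.7 + 2.4x → x* = 69.3846.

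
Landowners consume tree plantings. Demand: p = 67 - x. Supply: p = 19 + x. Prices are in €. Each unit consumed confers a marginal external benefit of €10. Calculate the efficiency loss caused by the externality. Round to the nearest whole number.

Market equilibrium (private): 19 + x = 67 - x → x_m = 24.0000.
Social marginal benefit = demand + MEB = 77 - x.
Set SMB = MC: 77 - x = 19 + x → x* = 29.0000.
The welfare-loss triangle has base |x_m − x*| and height MEB(x_m) (the vertical gap between SMB and MC is zero at x* and MEB at x_m).
DWL = ½ × 5.0000 × 10.0000 = 25.0000.

DWL = €25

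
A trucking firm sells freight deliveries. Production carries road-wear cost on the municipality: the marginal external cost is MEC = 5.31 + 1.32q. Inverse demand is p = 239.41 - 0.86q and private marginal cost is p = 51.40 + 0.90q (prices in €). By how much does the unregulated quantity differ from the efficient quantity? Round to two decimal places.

47.51 units

Market equilibrium (private): 51.40 + 0.90q = 239.41 - 0.86q → q_m = 106.8239.
Social marginal cost = private MC + MEC = 56.71 + 2.22q.
Set SMC = demand: 56.71 + 2.22q = 239.41 - 0.86q → q* = 59.3182.
Gap = |106.8239 − 59.3182| = 47.5057.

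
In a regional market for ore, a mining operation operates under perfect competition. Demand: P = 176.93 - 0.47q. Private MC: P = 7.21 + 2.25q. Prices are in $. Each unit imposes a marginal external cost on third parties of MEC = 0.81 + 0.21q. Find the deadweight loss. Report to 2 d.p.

DWL = $33.03

Market equilibrium (private): 7.21 + 2.25q = 176.93 - 0.47q → q_m = 62.3971.
Social marginal cost = private MC + MEC = 8.02 + 2.46q.
Set SMC = demand: 8.02 + 2.46q = 176.93 - 0.47q → q* = 57.6485.
Between q* and q_m the wedge SMC − demand runs linearly from 0 to MEC(q_m), so the loss is a triangle.
DWL = ½ × 4.7486 × 13.9134 = 33.0346.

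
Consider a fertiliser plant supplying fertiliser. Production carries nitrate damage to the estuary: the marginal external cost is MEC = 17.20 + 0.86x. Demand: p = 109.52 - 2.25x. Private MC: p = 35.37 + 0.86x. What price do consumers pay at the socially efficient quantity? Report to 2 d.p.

P = 77.24

Social marginal cost = private MC + MEC = 52.57 + 1.72x.
Set SMC = demand: 52.57 + 1.72x = 109.52 - 2.25x → x* = 14.3451.
Consumer price on the demand curve at x*: 109.52 − 2.25×14.3451 = 77.2435.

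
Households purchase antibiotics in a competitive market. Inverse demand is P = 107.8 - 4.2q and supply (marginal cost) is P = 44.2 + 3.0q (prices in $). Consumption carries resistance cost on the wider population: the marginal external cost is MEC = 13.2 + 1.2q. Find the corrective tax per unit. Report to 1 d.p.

Social marginal benefit = demand − MEC = 94.6 - 5.4q.
Set SMB = MC: 94.6 - 5.4q = 44.2 + 3.0q → q* = 6.0000.
The Pigouvian tax equals MEC at q*: 13.2 + 1.2×6.0000 = 20.4000.

tax = $20.4 per unit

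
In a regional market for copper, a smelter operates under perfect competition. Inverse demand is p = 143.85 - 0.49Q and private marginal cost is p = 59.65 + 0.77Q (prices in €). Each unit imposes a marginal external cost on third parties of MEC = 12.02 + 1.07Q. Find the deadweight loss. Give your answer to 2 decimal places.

DWL = €1497.02

Market equilibrium (private): 59.65 + 0.77Q = 143.85 - 0.49Q → Q_m = 66.8254.
Social marginal cost = private MC + MEC = 71.67 + 1.84Q.
Set SMC = demand: 71.67 + 1.84Q = 143.85 - 0.49Q → Q* = 30.9785.
The loss is the area between SMC and demand from Q* to Q_m; with linear curves that's a triangle of height MEC(Q_m).
DWL = ½ × 35.8469 × 83.5232 = 1497.0239.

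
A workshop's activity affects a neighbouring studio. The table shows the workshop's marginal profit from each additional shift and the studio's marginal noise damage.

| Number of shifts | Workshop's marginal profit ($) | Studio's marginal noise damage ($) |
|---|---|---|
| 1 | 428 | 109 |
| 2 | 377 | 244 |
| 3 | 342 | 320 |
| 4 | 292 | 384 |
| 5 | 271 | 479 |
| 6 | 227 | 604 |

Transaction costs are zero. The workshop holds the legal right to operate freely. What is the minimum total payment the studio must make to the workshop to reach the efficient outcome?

$790

Left alone the workshop would choose level 6 (marginal profit stays positive).
Efficient level: k* = 3 (marginal profit ≥ marginal noise damage through 3).
The studio must at least cover the workshop's forgone profit from cutting 6→3: 292 + 271 + 227 = 790.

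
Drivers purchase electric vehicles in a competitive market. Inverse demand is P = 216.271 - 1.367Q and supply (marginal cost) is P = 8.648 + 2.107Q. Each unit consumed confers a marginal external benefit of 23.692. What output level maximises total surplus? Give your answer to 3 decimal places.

Q* = 66.585

Social marginal benefit = demand + MEB = 239.963 - 1.367Q.
Set SMB = MC: 239.963 - 1.367Q = 8.648 + 2.107Q → Q* = 66.5846.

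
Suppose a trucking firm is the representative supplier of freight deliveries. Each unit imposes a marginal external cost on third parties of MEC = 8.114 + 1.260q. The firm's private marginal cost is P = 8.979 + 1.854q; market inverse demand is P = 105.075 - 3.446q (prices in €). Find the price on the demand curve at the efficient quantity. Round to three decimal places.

Social marginal cost = private MC + MEC = 17.093 + 3.114q.
Set SMC = demand: 17.093 + 3.114q = 105.075 - 3.446q → q* = 13.4119.
Consumer price on the demand curve at q*: 105.075 − 3.446×13.4119 = 58.8576.

P = €58.858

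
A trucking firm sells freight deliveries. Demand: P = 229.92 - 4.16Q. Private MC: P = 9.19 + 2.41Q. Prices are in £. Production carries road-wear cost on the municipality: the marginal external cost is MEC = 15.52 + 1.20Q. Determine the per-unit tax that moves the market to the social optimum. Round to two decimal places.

Social marginal cost = private MC + MEC = 24.71 + 3.61Q.
Set SMC = demand: 24.71 + 3.61Q = 229.92 - 4.16Q → Q* = 26.4106.
The Pigouvian tax equals MEC at Q*: 15.52 + 1.20×26.4106 = 47.2127.

tax = £47.21 per unit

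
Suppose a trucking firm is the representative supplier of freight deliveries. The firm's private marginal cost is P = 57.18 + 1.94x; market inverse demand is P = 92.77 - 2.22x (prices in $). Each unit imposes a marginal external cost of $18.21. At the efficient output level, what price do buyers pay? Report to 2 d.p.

P = $83.50

Social marginal cost = private MC + MEC = 75.39 + 1.94x.
Set SMC = demand: 75.39 + 1.94x = 92.77 - 2.22x → x* = 4.1779.
Consumer price on the demand curve at x*: 92.77 − 2.22×4.1779 = 83.4951.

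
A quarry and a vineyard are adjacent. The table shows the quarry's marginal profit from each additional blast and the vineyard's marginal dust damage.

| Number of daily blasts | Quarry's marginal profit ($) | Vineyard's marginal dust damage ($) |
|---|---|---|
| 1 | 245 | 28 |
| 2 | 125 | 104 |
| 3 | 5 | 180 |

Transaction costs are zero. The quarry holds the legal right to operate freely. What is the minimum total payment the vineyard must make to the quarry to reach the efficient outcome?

$5

Left alone the quarry would choose level 3 (marginal profit stays positive).
Efficient level: k* = 2 (marginal profit ≥ marginal dust damage through 2).
The vineyard must at least cover the quarry's forgone profit from cutting 3→2: 5 = 5.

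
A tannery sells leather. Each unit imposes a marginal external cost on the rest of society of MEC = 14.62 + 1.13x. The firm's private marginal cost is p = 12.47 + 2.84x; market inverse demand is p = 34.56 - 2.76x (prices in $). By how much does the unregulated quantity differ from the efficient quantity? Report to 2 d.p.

Market equilibrium (private): 12.47 + 2.84x = 34.56 - 2.76x → x_m = 3.9446.
Social marginal cost = private MC + MEC = 27.09 + 3.97x.
Set SMC = demand: 27.09 + 3.97x = 34.56 - 2.76x → x* = 1.1100.
Gap = |3.9446 − 1.1100| = 2.8346.

2.83 units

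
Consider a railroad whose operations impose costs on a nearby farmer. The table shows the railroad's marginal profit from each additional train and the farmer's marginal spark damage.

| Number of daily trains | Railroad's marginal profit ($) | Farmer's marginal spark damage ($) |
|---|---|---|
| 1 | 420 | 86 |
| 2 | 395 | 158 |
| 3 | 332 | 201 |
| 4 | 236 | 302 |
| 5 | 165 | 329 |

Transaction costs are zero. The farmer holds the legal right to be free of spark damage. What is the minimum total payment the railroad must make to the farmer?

$445

Efficient level: marginal profit ≥ marginal spark damage through level 3, so k* = 3.
With the farmer holding the right, the railroad must at least compensate total damage at k*: 86 + 158 + 201 = 445.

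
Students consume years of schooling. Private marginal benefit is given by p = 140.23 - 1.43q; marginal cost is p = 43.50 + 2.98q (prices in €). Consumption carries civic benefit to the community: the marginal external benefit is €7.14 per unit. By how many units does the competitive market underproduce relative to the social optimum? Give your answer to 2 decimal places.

Market equilibrium (private): 43.50 + 2.98q = 140.23 - 1.43q → q_m = 21.9342.
Social marginal benefit = demand + MEB = 147.37 - 1.43q.
Set SMB = MC: 147.37 - 1.43q = 43.50 + 2.98q → q* = 23.5533.
Gap = |21.9342 − 23.5533| = 1.6191.

1.62 units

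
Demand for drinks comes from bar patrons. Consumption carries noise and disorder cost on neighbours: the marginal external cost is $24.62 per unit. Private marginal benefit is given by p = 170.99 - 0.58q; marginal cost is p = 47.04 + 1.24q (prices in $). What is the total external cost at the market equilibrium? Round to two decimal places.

Market equilibrium (private): 47.04 + 1.24q = 170.99 - 0.58q → q_m = 68.1044.
Total external cost = MEC × q_m = 24.62 × 68.1044 = 1676.7303.

$1676.73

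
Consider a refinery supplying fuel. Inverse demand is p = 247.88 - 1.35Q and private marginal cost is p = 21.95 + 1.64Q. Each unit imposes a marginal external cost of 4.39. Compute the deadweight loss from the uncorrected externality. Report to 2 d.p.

DWL = 3.22

Market equilibrium (private): 21.95 + 1.64Q = 247.88 - 1.35Q → Q_m = 75.5619.
Social marginal cost = private MC + MEC = 26.34 + 1.64Q.
Set SMC = demand: 26.34 + 1.64Q = 247.88 - 1.35Q → Q* = 74.0936.
Height of the DWL triangle at Q_m is SMC(Q_m) − demand(Q_m) = MEC(Q_m) = 4.3900.
DWL = ½ × 1.4683 × 4.3900 = 3.2229.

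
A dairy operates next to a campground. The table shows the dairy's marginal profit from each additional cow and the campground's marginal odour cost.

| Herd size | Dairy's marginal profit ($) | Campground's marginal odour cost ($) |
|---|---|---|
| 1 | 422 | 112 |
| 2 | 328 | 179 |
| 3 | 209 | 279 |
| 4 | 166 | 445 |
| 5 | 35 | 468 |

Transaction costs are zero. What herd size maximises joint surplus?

Bargaining reaches the level where marginal profit last exceeds marginal odour cost.
That holds through level 2 (328 ≥ 179) but not at 3 (209 < 279).

2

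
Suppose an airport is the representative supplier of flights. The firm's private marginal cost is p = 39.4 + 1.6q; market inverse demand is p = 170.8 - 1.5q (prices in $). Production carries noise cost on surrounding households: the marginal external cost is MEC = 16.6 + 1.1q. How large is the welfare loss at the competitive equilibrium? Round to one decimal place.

Market equilibrium (private): 39.4 + 1.6q = 170.8 - 1.5q → q_m = 42.3871.
Social marginal cost = private MC + MEC = 56.0 + 2.7q.
Set SMC = demand: 56.0 + 2.7q = 170.8 - 1.5q → q* = 27.3333.
The loss is the area between SMC and demand from q* to q_m; with linear curves that's a triangle of height MEC(q_m).
DWL = ½ × 15.0538 × 63.2258 = 475.8943.

DWL = $475.9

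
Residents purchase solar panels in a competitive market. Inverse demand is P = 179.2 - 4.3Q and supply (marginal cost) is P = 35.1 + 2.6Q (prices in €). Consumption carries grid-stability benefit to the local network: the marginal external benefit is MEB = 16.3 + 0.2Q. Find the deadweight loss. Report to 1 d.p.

DWL = €31.3

Market equilibrium (private): 35.1 + 2.6Q = 179.2 - 4.3Q → Q_m = 20.8841.
Social marginal benefit = demand + MEB = 195.5 - 4.1Q.
Set SMB = MC: 195.5 - 4.1Q = 35.1 + 2.6Q → Q* = 23.9403.
Between Q* and Q_m the wedge SMB − MC runs linearly from 0 to MEB(Q_m), so the loss is a triangle.
DWL = ½ × 3.0562 × 20.4768 = 31.2906.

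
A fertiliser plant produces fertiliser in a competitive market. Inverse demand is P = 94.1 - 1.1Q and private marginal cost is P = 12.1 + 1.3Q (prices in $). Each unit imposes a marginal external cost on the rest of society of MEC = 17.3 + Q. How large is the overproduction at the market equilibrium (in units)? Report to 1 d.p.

Market equilibrium (private): 12.1 + 1.3Q = 94.1 - 1.1Q → Q_m = 34.1667.
Social marginal cost = private MC + MEC = 29.4 + 2.3Q.
Set SMC = demand: 29.4 + 2.3Q = 94.1 - 1.1Q → Q* = 19.0294.
Gap = |34.1667 − 19.0294| = 15.1373.

15.1 units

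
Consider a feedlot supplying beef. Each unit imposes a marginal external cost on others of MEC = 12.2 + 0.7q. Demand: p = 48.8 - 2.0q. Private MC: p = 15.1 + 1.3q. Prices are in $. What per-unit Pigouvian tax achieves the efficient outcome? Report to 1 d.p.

Social marginal cost = private MC + MEC = 27.3 + 2.0q.
Set SMC = demand: 27.3 + 2.0q = 48.8 - 2.0q → q* = 5.3750.
The Pigouvian tax equals MEC at q*: 12.2 + 0.7×5.3750 = 15.9625.

tax = $16.0 per unit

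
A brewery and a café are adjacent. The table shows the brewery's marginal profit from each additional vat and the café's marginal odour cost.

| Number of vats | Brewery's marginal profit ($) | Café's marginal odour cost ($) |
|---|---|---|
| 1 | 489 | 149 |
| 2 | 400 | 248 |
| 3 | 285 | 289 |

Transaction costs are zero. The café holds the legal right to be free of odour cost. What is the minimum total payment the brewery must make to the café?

Efficient level: marginal profit ≥ marginal odour cost through level 2, so k* = 2.
With the café holding the right, the brewery must at least compensate total damage at k*: 149 + 248 = 397.

$397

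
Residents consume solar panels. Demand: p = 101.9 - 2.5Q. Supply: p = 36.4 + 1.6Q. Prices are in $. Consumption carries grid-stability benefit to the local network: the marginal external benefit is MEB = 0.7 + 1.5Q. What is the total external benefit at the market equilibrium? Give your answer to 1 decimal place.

$202.6

Market equilibrium (private): 36.4 + 1.6Q = 101.9 - 2.5Q → Q_m = 15.9756.
Total external benefit = ∫₀^{Q_m} (0.7 + 1.5Q) dQ = 0.7×15.9756 + ½×1.5×15.9756² = 202.5978.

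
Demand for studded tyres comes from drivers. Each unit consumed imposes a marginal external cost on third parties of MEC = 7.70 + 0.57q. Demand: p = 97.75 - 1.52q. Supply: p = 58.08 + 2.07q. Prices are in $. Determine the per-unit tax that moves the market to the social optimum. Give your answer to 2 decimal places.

Social marginal benefit = demand − MEC = 90.05 - 2.09q.
Set SMB = MC: 90.05 - 2.09q = 58.08 + 2.07q → q* = 7.6851.
The Pigouvian tax equals MEC at q*: 7.70 + 0.57×7.6851 = 12.0805.

tax = $12.08 per unit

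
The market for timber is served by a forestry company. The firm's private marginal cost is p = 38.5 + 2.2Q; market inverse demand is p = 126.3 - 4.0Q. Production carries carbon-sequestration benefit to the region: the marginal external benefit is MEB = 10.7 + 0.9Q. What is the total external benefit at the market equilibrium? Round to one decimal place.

Market equilibrium (private): 38.5 + 2.2Q = 126.3 - 4.0Q → Q_m = 14.1613.
Total external benefit = ∫₀^{Q_m} (10.7 + 0.9Q) dQ = 10.7×14.1613 + ½×0.9×14.1613² = 241.7700.

241.8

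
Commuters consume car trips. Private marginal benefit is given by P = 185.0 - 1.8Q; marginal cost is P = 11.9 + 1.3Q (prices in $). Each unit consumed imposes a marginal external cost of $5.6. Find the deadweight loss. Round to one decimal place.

DWL = $5.1

Market equilibrium (private): 11.9 + 1.3Q = 185.0 - 1.8Q → Q_m = 55.8387.
Social marginal benefit = demand − MEC = 179.4 - 1.8Q.
Set SMB = MC: 179.4 - 1.8Q = 11.9 + 1.3Q → Q* = 54.0323.
Height of the DWL triangle at Q_m is MC(Q_m) − SMB(Q_m) = MEC(Q_m) = 5.6000.
DWL = ½ × 1.8064 × 5.6000 = 5.0579.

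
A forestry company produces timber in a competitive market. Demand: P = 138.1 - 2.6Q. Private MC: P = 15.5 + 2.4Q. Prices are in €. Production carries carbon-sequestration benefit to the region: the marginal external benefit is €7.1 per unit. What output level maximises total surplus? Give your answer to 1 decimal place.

Social marginal cost = private MC − MEB = 8.4 + 2.4Q.
Set SMC = demand: 8.4 + 2.4Q = 138.1 - 2.6Q → Q* = 25.9400.

Q* = 25.9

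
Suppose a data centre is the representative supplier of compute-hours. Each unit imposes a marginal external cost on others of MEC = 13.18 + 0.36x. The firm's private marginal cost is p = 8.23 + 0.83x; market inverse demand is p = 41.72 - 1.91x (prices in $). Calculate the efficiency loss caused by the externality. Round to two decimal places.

DWL = $49.85

Market equilibrium (private): 8.23 + 0.83x = 41.72 - 1.91x → x_m = 12.2226.
Social marginal cost = private MC + MEC = 21.41 + 1.19x.
Set SMC = demand: 21.41 + 1.19x = 41.72 - 1.91x → x* = 6.5516.
The loss is the area between SMC and demand from x* to x_m; with linear curves that's a triangle of height MEC(x_m).
DWL = ½ × 5.6710 × 17.5801 = 49.8484.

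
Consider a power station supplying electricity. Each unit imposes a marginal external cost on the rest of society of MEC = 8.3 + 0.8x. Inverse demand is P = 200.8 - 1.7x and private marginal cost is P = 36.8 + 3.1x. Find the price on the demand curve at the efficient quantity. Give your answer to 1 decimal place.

P = 153.5

Social marginal cost = private MC + MEC = 45.1 + 3.9x.
Set SMC = demand: 45.1 + 3.9x = 200.8 - 1.7x → x* = 27.8036.
Consumer price on the demand curve at x*: 200.8 − 1.7×27.8036 = 153.5339.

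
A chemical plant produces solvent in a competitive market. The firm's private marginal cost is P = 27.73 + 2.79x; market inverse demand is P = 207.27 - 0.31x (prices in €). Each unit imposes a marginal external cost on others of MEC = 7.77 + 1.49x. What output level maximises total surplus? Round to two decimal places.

x* = 37.42

Social marginal cost = private MC + MEC = 35.50 + 4.28x.
Set SMC = demand: 35.50 + 4.28x = 207.27 - 0.31x → x* = 37.4227.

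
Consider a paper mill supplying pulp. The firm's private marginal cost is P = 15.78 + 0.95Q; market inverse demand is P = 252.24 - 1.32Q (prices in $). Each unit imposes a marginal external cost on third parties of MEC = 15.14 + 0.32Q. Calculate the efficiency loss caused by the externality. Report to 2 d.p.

Market equilibrium (private): 15.78 + 0.95Q = 252.24 - 1.32Q → Q_m = 104.1674.
Social marginal cost = private MC + MEC = 30.92 + 1.27Q.
Set SMC = demand: 30.92 + 1.27Q = 252.24 - 1.32Q → Q* = 85.4517.
Height of the DWL triangle at Q_m is SMC(Q_m) − demand(Q_m) = MEC(Q_m) = 48.4736.
DWL = ½ × 18.7157 × 48.4736 = 453.6087.

DWL = $453.61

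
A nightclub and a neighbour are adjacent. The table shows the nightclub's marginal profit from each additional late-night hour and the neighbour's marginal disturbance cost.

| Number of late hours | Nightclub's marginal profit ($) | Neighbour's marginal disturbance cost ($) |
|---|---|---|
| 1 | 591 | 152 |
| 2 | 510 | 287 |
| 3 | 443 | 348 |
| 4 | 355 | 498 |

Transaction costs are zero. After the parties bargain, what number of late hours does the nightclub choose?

Bargaining reaches the level where marginal profit last exceeds marginal disturbance cost.
That holds through level 3 (443 ≥ 348) but not at 4 (355 < 498).

3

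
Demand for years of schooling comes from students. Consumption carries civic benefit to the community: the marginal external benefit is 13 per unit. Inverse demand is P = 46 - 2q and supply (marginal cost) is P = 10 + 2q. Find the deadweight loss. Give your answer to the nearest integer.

Market equilibrium (private): 10 + 2q = 46 - 2q → q_m = 9.0000.
Social marginal benefit = demand + MEB = 59 - 2q.
Set SMB = MC: 59 - 2q = 10 + 2q → q* = 12.2500.
The loss is the area between SMB and MC from q* to q_m; with linear curves that's a triangle of height MEB(q_m).
DWL = ½ × 3.2500 × 13.0000 = 21.1250.

DWL = 21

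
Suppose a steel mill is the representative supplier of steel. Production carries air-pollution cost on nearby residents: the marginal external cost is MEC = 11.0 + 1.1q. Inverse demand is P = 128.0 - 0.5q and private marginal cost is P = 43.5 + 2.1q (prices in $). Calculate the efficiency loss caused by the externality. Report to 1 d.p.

DWL = $295.3

Market equilibrium (private): 43.5 + 2.1q = 128.0 - 0.5q → q_m = 32.5000.
Social marginal cost = private MC + MEC = 54.5 + 3.2q.
Set SMC = demand: 54.5 + 3.2q = 128.0 - 0.5q → q* = 19.8649.
The welfare-loss triangle has base |q_m − q*| and height MEC(q_m) (the vertical gap between SMC and demand is zero at q* and MEC at q_m).
DWL = ½ × 12.6351 × 46.7500 = 295.3455.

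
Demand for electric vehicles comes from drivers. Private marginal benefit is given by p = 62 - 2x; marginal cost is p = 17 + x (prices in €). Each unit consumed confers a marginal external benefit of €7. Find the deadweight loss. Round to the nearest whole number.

Market equilibrium (private): 17 + x = 62 - 2x → x_m = 15.0000.
Social marginal benefit = demand + MEB = 69 - 2x.
Set SMB = MC: 69 - 2x = 17 + x → x* = 17.3333.
The welfare-loss triangle has base |x_m − x*| and height MEB(x_m) (the vertical gap between SMB and MC is zero at x* and MEB at x_m).
DWL = ½ × 2.3333 × 7.0000 = 8.1666.

DWL = €8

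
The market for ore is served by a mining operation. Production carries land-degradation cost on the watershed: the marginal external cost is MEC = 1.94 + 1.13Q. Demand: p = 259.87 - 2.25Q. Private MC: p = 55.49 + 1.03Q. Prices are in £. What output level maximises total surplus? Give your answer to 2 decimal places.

Social marginal cost = private MC + MEC = 57.43 + 2.16Q.
Set SMC = demand: 57.43 + 2.16Q = 259.87 - 2.25Q → Q* = 45.9048.

Q* = 45.90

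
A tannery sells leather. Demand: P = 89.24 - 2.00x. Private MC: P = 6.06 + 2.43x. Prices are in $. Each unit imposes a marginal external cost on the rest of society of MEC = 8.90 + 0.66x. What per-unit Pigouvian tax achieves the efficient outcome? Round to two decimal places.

Social marginal cost = private MC + MEC = 14.96 + 3.09x.
Set SMC = demand: 14.96 + 3.09x = 89.24 - 2.00x → x* = 14.5933.
The Pigouvian tax equals MEC at x*: 8.90 + 0.66×14.5933 = 18.5316.

tax = $18.53 per unit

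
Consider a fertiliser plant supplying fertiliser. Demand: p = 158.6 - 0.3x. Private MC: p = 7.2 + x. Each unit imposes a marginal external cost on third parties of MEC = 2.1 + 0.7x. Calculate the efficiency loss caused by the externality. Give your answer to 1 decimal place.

Market equilibrium (private): 7.2 + x = 158.6 - 0.3x → x_m = 116.4615.
Social marginal cost = private MC + MEC = 9.3 + 1.7x.
Set SMC = demand: 9.3 + 1.7x = 158.6 - 0.3x → x* = 74.6500.
The loss is the area between SMC and demand from x* to x_m; with linear curves that's a triangle of height MEC(x_m).
DWL = ½ × 41.8115 × 83.6231 = 1748.2036.

DWL = 1748.2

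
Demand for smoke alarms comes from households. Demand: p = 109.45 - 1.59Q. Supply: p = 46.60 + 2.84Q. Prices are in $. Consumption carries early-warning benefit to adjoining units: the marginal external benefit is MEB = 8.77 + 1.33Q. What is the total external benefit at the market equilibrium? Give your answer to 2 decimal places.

Market equilibrium (private): 46.60 + 2.84Q = 109.45 - 1.59Q → Q_m = 14.1874.
Total external benefit = ∫₀^{Q_m} (8.77 + 1.33Q) dQ = 8.77×14.1874 + ½×1.33×14.1874² = 258.2762.

$258.28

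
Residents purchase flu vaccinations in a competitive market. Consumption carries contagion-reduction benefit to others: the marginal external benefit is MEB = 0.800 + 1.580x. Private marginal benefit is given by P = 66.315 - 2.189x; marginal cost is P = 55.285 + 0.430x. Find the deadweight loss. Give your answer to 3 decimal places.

DWL = 26.740

Market equilibrium (private): 55.285 + 0.430x = 66.315 - 2.189x → x_m = 4.2115.
Social marginal benefit = demand + MEB = 67.115 - 0.609x.
Set SMB = MC: 67.115 - 0.609x = 55.285 + 0.430x → x* = 11.3859.
Height of the DWL triangle at x_m is SMB(x_m) − MC(x_m) = MEB(x_m) = 7.4542.
DWL = ½ × 7.1744 × 7.4542 = 26.7397.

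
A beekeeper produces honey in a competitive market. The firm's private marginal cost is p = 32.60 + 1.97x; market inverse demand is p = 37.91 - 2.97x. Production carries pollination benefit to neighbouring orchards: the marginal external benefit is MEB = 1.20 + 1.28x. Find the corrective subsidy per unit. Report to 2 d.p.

subsidy = 3.48 per unit

Social marginal cost = private MC − MEB = 31.40 + 0.69x.
Set SMC = demand: 31.40 + 0.69x = 37.91 - 2.97x → x* = 1.7787.
The Pigouvian subsidy equals MEB at x*: 1.20 + 1.28×1.7787 = 3.4767.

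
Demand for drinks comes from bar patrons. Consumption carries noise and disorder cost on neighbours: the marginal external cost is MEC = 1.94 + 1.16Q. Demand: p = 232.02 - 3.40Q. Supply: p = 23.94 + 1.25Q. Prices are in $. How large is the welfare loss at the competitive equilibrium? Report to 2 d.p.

DWL = $249.54

Market equilibrium (private): 23.94 + 1.25Q = 232.02 - 3.40Q → Q_m = 44.7484.
Social marginal benefit = demand − MEC = 230.08 - 4.56Q.
Set SMB = MC: 230.08 - 4.56Q = 23.94 + 1.25Q → Q* = 35.4802.
The loss is the area between SMB and MC from Q* to Q_m; with linear curves that's a triangle of height MEC(Q_m).
DWL = ½ × 9.2682 × 53.8481 = 249.5375.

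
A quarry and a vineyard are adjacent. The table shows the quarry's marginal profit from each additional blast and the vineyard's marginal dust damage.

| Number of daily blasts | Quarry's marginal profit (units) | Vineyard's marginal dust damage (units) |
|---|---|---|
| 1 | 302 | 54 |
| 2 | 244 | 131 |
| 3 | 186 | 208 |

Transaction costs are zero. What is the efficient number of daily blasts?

Bargaining reaches the level where marginal profit last exceeds marginal dust damage.
That holds through level 2 (244 ≥ 131) but not at 3 (186 < 208).

2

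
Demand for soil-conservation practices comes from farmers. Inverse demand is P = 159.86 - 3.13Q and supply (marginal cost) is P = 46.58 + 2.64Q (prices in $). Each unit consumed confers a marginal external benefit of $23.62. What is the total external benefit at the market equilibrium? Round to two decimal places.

$463.72

Market equilibrium (private): 46.58 + 2.64Q = 159.86 - 3.13Q → Q_m = 19.6326.
Total external benefit = MEB × Q_m = 23.62 × 19.6326 = 463.7220.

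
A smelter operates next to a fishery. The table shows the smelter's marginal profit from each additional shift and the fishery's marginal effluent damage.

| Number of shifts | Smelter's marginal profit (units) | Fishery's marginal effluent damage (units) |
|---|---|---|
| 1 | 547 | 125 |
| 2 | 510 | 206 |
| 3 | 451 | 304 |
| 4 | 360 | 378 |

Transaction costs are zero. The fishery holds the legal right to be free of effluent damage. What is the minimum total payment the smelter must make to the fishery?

635

Efficient level: marginal profit ≥ marginal effluent damage through level 3, so k* = 3.
With the fishery holding the right, the smelter must at least compensate total damage at k*: 125 + 206 + 304 = 635.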